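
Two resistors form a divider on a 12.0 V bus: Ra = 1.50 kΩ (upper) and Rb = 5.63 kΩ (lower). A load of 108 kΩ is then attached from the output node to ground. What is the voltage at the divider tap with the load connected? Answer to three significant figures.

V_out ≈ 9.37 V

The load sits in parallel with Rb: Rb‖R_L = (5.63 × 108) / (5.63 + 108) = 5.351 kΩ.
V_out = 12.0 × 5.351 / (1.50 + 5.351) = 12.0 × 5.351/6.851 = 9.37 V.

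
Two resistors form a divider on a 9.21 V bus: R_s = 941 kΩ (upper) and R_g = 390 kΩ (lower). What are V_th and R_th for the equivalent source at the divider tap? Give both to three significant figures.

V_th = 2.70 V, R_th = 276 kΩ

V_th is the open-circuit tap voltage: 9.21 × 390/(941 + 390) = 2.70 V.
With the supply zeroed, R_s and R_g appear in parallel from the tap: R_th = R_s‖R_g = (941 × 390)/1331 = 276 kΩ.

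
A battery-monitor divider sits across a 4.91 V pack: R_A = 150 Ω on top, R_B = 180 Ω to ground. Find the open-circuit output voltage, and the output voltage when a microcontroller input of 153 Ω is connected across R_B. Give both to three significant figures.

Open-circuit: V = 4.91 × 180/(150 + 180) = 2.68 V.
With the load, R_B becomes R_B‖R_L = 82.70 Ω, so V = 4.91 × 82.70/232.7 = 1.75 V.

Unloaded: 2.68 V; loaded: 1.75 V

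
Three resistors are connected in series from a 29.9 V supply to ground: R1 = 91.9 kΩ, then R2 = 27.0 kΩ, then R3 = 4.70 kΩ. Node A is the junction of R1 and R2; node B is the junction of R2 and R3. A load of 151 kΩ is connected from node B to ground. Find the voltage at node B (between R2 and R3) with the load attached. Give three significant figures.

At node B, R3 is in parallel with the load: R3‖R_L = 4.558 kΩ.
Below node A the resistance is R2 + (R3‖R_L) = 31.56 kΩ, so V_A = 29.9 × 31.56/123.5 = 7.643 V.
Then V_B = V_A × (R3‖R_L)/(R2 + R3‖R_L) = 7.643 × 4.558/31.56 = 1.10 V.

V ≈ 1.10 V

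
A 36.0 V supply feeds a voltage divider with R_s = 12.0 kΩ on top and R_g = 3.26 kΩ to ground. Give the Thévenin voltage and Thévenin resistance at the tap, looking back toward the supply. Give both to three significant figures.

V_th = 7.69 V, R_th = 2.56 kΩ

V_th is the open-circuit tap voltage: 36.0 × 3.26/(12.0 + 3.26) = 7.69 V.
With the supply zeroed, R_s and R_g appear in parallel from the tap: R_th = R_s‖R_g = (12.0 × 3.26)/15.26 = 2.56 kΩ.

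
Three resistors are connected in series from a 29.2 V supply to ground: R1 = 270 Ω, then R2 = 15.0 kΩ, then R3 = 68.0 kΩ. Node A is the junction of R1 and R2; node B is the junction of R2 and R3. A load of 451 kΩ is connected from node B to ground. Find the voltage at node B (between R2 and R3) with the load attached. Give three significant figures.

At node B, R3 is in parallel with the load: R3‖R_L = 59090 Ω.
Below node A the resistance is R2 + (R3‖R_L) = 74090 Ω, so V_A = 29.2 × 74090/74360 = 29.09 V.
Then V_B = V_A × (R3‖R_L)/(R2 + R3‖R_L) = 29.09 × 59090/74090 = 23.2 V.

V ≈ 23.2 V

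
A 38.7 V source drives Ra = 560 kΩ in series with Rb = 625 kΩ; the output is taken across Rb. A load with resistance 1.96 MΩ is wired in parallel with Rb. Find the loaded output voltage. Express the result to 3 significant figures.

V_out ≈ 17.7 V

The load sits in parallel with Rb: Rb‖R_L = (625 × 1960) / (625 + 1960) = 473.9 kΩ.
V_out = 38.7 × 473.9 / (560 + 473.9) = 38.7 × 473.9/1034 = 17.7 V.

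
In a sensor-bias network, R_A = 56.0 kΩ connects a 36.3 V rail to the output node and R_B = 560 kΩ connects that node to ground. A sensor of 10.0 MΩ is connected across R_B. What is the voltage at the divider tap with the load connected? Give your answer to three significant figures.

V_out ≈ 32.8 V

The load sits in parallel with R_B: R_B‖R_L = (560 × 10000) / (560 + 10000) = 530.3 kΩ.
V_out = 36.3 × 530.3 / (56.0 + 530.3) = 36.3 × 530.3/586.3 = 32.8 V.
(Unloaded it would have been 33.0 V.)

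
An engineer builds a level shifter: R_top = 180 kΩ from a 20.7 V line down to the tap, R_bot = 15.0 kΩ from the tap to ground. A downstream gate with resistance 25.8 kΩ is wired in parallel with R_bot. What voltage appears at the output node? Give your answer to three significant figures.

The load sits in parallel with R_bot: R_bot‖R_L = (15.0 × 25.8) / (15.0 + 25.8) = 9.485 kΩ.
V_out = 20.7 × 9.485 / (180 + 9.485) = 20.7 × 9.485/189.5 = 1.04 V.

V_out ≈ 1.04 V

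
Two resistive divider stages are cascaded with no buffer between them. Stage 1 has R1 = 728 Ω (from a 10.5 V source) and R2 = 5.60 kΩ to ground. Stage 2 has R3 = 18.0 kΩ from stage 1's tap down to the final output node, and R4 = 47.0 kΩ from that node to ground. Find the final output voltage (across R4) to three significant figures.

V_out ≈ 6.65 V

Stage 2 presents R3+R4 = 65000 Ω as a load on stage 1's tap.
Stage 1's lower leg becomes R2‖(R3+R4) = 5156 Ω, so V_mid = 10.5 × 5156/5884 = 9.201 V.
Stage 2 is itself unloaded: V_out = V_mid × R4/(R3+R4) = 9.201 × 47000/65000 = 6.65 V.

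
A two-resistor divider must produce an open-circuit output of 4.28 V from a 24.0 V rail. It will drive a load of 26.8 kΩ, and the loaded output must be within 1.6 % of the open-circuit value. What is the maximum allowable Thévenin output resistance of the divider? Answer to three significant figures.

R_th ≤ 436 Ω

Loading drop = R_th/(R_th + R_L) ≤ 0.0160, so R_th ≤ R_L · ε/(1−ε) = 26.8 kΩ × 0.0160/0.9840 = 436 Ω.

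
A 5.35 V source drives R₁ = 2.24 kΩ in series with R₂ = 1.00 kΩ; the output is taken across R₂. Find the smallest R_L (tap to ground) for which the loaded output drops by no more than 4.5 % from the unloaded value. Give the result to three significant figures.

Output resistance R_th = R₁‖R₂ = (2240 × 1000)/3240 = 691.4 Ω.
The fractional drop is R_th/(R_th + R_L); requiring this ≤ 0.0450 gives R_L ≥ R_th(1/0.0450 − 1) = 691.4 × 21.22 = 14.7 kΩ.

R_L(min) ≈ 14.7 kΩ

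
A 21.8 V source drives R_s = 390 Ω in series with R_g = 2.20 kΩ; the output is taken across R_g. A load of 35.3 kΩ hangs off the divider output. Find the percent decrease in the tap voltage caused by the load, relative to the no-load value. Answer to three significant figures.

The divider's output (Thévenin) resistance is R_s‖R_g = 331.3 Ω.
Fractional drop under load = R_th/(R_th + R_L) = 331.3 / (331.3 + 35300) = 0.009297.
So the output falls by 0.930 %.

0.930 %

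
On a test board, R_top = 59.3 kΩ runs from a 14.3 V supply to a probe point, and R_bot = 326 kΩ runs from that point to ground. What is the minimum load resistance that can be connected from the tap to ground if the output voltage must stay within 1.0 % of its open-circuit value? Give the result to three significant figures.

Output resistance R_th = R_top‖R_bot = (59.3 × 326)/385.3 = 50.17 kΩ.
The fractional drop is R_th/(R_th + R_L); requiring this ≤ 0.0100 gives R_L ≥ R_th(1/0.0100 − 1) = 50.17 × 99.00 = 4.97 MΩ.

R_L(min) ≈ 4.97 MΩ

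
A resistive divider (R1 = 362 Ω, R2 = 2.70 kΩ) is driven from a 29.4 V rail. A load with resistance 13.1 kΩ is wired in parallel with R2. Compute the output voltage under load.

V_out ≈ 25.3 V

The load sits in parallel with R2: R2‖R_L = (2700 × 13100) / (2700 + 13100) = 2239 Ω.
V_out = 29.4 × 2239 / (362 + 2239) = 29.4 × 2239/2601 = 25.3 V.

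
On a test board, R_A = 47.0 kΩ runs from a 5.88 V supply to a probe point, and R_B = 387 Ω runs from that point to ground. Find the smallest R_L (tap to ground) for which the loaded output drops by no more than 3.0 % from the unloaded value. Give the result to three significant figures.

Output resistance R_th = R_A‖R_B = (47000 × 387)/47390 = 383.8 Ω.
The fractional drop is R_th/(R_th + R_L); requiring this ≤ 0.0300 gives R_L ≥ R_th(1/0.0300 − 1) = 383.8 × 32.33 = 12.4 kΩ.

R_L(min) ≈ 12.4 kΩ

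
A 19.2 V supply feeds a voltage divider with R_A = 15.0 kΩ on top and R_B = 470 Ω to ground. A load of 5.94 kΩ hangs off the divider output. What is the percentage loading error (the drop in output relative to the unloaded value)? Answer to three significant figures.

The divider's output (Thévenin) resistance is R_A‖R_B = 455.7 Ω.
Fractional drop under load = R_th/(R_th + R_L) = 455.7 / (455.7 + 5940) = 0.07125.
So the output falls by 7.13 %.

7.13 %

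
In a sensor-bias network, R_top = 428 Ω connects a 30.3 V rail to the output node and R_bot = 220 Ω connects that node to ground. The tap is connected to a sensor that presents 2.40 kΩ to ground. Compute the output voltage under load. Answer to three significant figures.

V_out ≈ 9.70 V

The load sits in parallel with R_bot: R_bot‖R_L = (220 × 2400) / (220 + 2400) = 201.5 Ω.
V_out = 30.3 × 201.5 / (428 + 201.5) = 30.3 × 201.5/629.5 = 9.70 V.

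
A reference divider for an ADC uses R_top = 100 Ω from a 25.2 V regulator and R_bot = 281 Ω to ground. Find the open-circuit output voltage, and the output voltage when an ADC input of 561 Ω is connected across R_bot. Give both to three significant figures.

Unloaded: 18.6 V; loaded: 16.4 V

Open-circuit: V = 25.2 × 281/(100 + 281) = 18.6 V.
With the load, R_bot becomes R_bot‖R_L = 187.2 Ω, so V = 25.2 × 187.2/287.2 = 16.4 V.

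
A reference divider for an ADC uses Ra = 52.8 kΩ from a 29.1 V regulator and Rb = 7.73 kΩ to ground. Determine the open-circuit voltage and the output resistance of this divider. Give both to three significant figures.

V_th is the open-circuit tap voltage: 29.1 × 7.73/(52.8 + 7.73) = 3.72 V.
With the supply zeroed, Ra and Rb appear in parallel from the tap: R_th = Ra‖Rb = (52.8 × 7.73)/60.53 = 6.74 kΩ.

V_th = 3.72 V, R_th = 6.74 kΩ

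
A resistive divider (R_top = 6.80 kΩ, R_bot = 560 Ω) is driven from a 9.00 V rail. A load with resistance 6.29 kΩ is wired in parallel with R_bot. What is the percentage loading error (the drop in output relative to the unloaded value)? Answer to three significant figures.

7.60 %

The divider's output (Thévenin) resistance is R_top‖R_bot = 517.4 Ω.
Fractional drop under load = R_th/(R_th + R_L) = 517.4 / (517.4 + 6290) = 0.07600.
So the output falls by 7.60 %.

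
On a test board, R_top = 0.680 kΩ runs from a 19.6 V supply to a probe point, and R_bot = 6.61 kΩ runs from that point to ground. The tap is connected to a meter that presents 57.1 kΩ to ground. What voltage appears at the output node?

V_out ≈ 17.6 V

The load sits in parallel with R_bot: R_bot‖R_L = (6610 × 57100) / (6610 + 57100) = 5924 Ω.
V_out = 19.6 × 5924 / (680 + 5924) = 19.6 × 5924/6604 = 17.6 V.
(Unloaded it would have been 17.8 V.)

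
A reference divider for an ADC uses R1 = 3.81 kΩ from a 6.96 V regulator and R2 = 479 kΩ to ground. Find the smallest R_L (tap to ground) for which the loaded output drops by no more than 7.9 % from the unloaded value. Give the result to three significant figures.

Output resistance R_th = R1‖R2 = (3.81 × 479)/482.8 = 3.780 kΩ.
The fractional drop is R_th/(R_th + R_L); requiring this ≤ 0.0790 gives R_L ≥ R_th(1/0.0790 − 1) = 3.780 × 11.66 = 44.1 kΩ.

R_L(min) ≈ 44.1 kΩ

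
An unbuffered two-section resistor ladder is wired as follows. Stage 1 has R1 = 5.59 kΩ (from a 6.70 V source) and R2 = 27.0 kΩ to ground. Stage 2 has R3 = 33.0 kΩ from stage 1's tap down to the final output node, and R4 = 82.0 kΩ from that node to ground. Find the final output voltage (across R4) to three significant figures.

Stage 2 presents R3+R4 = 115.0 kΩ as a load on stage 1's tap.
Stage 1's lower leg becomes R2‖(R3+R4) = 21.87 kΩ, so V_mid = 6.70 × 21.87/27.46 = 5.336 V.
Stage 2 is itself unloaded: V_out = V_mid × R4/(R3+R4) = 5.336 × 82.0/115.0 = 3.80 V.

V_out ≈ 3.80 V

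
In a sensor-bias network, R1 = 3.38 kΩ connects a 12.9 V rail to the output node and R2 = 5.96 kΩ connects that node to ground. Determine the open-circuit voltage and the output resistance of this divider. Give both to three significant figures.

V_th = 8.23 V, R_th = 2.16 kΩ

V_th is the open-circuit tap voltage: 12.9 × 5.96/(3.38 + 5.96) = 8.23 V.
With the supply zeroed, R1 and R2 appear in parallel from the tap: R_th = R1‖R2 = (3.38 × 5.96)/9.340 = 2.16 kΩ.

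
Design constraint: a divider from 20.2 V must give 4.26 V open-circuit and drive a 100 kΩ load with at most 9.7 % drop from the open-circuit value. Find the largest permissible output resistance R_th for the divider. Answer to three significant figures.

Loading drop = R_th/(R_th + R_L) ≤ 0.0970, so R_th ≤ R_L · ε/(1−ε) = 100 kΩ × 0.0970/0.9030 = 10.7 kΩ.
(Any R1, R2 with R2/(R1+R2) = 0.211 and R1‖R2 ≤ 10.7 kΩ will meet the spec.)

R_th ≤ 10.7 kΩ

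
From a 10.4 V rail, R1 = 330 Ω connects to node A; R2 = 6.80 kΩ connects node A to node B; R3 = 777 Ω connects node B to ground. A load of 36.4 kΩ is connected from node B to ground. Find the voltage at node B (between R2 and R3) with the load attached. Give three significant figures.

At node B, R3 is in parallel with the load: R3‖R_L = 760.8 Ω.
Below node A the resistance is R2 + (R3‖R_L) = 7561 Ω, so V_A = 10.4 × 7561/7891 = 9.965 V.
Then V_B = V_A × (R3‖R_L)/(R2 + R3‖R_L) = 9.965 × 760.8/7561 = 1.00 V.

V ≈ 1.00 V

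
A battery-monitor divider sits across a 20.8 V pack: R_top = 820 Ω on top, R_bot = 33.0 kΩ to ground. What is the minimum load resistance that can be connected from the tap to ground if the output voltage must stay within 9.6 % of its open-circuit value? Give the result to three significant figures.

Output resistance R_th = R_top‖R_bot = (820 × 33000)/33820 = 800.1 Ω.
The fractional drop is R_th/(R_th + R_L); requiring this ≤ 0.0960 gives R_L ≥ R_th(1/0.0960 − 1) = 800.1 × 9.417 = 7.53 kΩ.

R_L(min) ≈ 7.53 kΩ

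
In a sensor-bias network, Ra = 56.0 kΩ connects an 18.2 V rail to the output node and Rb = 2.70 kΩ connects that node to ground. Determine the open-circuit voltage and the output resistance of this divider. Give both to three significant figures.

V_th is the open-circuit tap voltage: 18.2 × 2.70/(56.0 + 2.70) = 0.837 V.
With the supply zeroed, Ra and Rb appear in parallel from the tap: R_th = Ra‖Rb = (56.0 × 2.70)/58.70 = 2.58 kΩ.

V_th = 0.837 V, R_th = 2.58 kΩ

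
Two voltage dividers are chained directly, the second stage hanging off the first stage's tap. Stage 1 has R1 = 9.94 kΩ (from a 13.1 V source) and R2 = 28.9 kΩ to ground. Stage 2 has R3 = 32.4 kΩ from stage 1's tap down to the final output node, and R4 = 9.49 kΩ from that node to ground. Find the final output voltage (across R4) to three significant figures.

Stage 2 presents R3+R4 = 41.89 kΩ as a load on stage 1's tap.
Stage 1's lower leg becomes R2‖(R3+R4) = 17.10 kΩ, so V_mid = 13.1 × 17.10/27.04 = 8.285 V.
Stage 2 is itself unloaded: V_out = V_mid × R4/(R3+R4) = 8.285 × 9.49/41.89 = 1.88 V.

V_out ≈ 1.88 V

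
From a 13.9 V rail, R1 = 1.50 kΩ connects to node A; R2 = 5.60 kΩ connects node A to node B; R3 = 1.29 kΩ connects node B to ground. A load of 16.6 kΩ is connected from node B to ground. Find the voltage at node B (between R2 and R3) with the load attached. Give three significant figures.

V ≈ 2.01 V

At node B, R3 is in parallel with the load: R3‖R_L = 1.197 kΩ.
Below node A the resistance is R2 + (R3‖R_L) = 6.797 kΩ, so V_A = 13.9 × 6.797/8.297 = 11.39 V.
Then V_B = V_A × (R3‖R_L)/(R2 + R3‖R_L) = 11.39 × 1.197/6.797 = 2.01 V.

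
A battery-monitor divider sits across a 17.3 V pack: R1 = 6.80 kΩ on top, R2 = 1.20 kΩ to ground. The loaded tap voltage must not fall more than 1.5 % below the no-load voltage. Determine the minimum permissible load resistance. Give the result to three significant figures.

Output resistance R_th = R1‖R2 = (6.80 × 1.20)/8.000 = 1.020 kΩ.
The fractional drop is R_th/(R_th + R_L); requiring this ≤ 0.0150 gives R_L ≥ R_th(1/0.0150 − 1) = 1.020 × 65.67 = 67.0 kΩ.

R_L(min) ≈ 67.0 kΩ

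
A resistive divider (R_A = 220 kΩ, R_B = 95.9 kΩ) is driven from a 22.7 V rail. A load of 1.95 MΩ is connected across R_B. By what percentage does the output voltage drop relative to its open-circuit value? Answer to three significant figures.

3.31 %

The divider's output (Thévenin) resistance is R_A‖R_B = 66.79 kΩ.
Fractional drop under load = R_th/(R_th + R_L) = 66.79 / (66.79 + 1950) = 0.03312.
So the output falls by 3.31 %.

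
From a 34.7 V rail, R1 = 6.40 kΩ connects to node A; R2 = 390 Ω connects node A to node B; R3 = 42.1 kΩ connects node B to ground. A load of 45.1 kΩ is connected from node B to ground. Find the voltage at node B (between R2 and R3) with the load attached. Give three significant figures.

At node B, R3 is in parallel with the load: R3‖R_L = 21770 Ω.
Below node A the resistance is R2 + (R3‖R_L) = 22160 Ω, so V_A = 34.7 × 22160/28560 = 26.93 V.
Then V_B = V_A × (R3‖R_L)/(R2 + R3‖R_L) = 26.93 × 21770/22160 = 26.5 V.

V ≈ 26.5 V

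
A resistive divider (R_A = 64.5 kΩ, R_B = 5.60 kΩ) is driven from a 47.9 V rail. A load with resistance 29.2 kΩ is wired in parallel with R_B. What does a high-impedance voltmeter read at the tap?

V_out ≈ 3.25 V

The load sits in parallel with R_B: R_B‖R_L = (5.60 × 29.2) / (5.60 + 29.2) = 4.699 kΩ.
V_out = 47.9 × 4.699 / (64.5 + 4.699) = 47.9 × 4.699/69.20 = 3.25 V.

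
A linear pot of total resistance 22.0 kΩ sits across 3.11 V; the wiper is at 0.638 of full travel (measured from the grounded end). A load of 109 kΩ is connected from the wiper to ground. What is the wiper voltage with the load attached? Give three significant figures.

The wiper splits the pot into (1−α)R = 7.964 kΩ above and αR = 14.04 kΩ below.
Lower section ‖ load = 12.43 kΩ.
V_wiper = 3.11 × 12.43/(7.964 + 12.43) = 1.90 V.

V ≈ 1.90 V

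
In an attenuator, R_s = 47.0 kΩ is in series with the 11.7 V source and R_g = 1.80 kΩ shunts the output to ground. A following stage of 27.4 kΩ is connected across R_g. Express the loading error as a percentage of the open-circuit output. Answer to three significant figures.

The divider's output (Thévenin) resistance is R_s‖R_g = 1.734 kΩ.
Fractional drop under load = R_th/(R_th + R_L) = 1.734 / (1.734 + 27.4) = 0.05951.
So the output falls by 5.95 %.

5.95 %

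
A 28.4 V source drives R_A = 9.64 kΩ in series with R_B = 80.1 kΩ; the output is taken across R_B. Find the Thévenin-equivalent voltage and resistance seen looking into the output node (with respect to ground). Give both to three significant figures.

V_th is the open-circuit tap voltage: 28.4 × 80.1/(9.64 + 80.1) = 25.3 V.
With the supply zeroed, R_A and R_B appear in parallel from the tap: R_th = R_A‖R_B = (9.64 × 80.1)/89.74 = 8.60 kΩ.

V_th = 25.3 V, R_th = 8.60 kΩ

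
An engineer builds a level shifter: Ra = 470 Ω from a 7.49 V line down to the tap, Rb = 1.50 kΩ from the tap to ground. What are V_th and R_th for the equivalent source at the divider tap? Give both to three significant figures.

V_th = 5.70 V, R_th = 358 Ω

V_th is the open-circuit tap voltage: 7.49 × 1500/(470 + 1500) = 5.70 V.
With the supply zeroed, Ra and Rb appear in parallel from the tap: R_th = Ra‖Rb = (470 × 1500)/1970 = 358 Ω.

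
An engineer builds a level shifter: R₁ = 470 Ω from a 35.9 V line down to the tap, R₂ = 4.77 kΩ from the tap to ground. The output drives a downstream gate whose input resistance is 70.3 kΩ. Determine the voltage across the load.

The load sits in parallel with R₂: R₂‖R_L = (4770 × 70300) / (4770 + 70300) = 4467 Ω.
V_out = 35.9 × 4467 / (470 + 4467) = 35.9 × 4467/4937 = 32.5 V.
(Unloaded it would have been 32.7 V.)

V_out ≈ 32.5 V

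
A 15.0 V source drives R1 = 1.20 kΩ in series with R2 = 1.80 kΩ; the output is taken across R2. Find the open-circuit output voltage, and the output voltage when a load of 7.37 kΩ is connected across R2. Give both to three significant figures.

Open-circuit: V = 15.0 × 1.80/(1.20 + 1.80) = 9.00 V.
With the load, R2 becomes R2‖R_L = 1.447 kΩ, so V = 15.0 × 1.447/2.647 = 8.20 V.

Unloaded: 9.00 V; loaded: 8.20 V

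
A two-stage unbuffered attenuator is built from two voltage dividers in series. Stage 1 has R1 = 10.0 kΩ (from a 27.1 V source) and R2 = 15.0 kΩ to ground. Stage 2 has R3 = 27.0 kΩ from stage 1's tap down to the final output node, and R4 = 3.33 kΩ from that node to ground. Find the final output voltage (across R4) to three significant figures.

V_out ≈ 1.49 V

Stage 2 presents R3+R4 = 30.33 kΩ as a load on stage 1's tap.
Stage 1's lower leg becomes R2‖(R3+R4) = 10.04 kΩ, so V_mid = 27.1 × 10.04/20.04 = 13.57 V.
Stage 2 is itself unloaded: V_out = V_mid × R4/(R3+R4) = 13.57 × 3.33/30.33 = 1.49 V.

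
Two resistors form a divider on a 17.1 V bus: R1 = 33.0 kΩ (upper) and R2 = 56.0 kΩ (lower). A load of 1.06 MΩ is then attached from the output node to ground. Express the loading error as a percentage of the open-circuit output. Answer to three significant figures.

The divider's output (Thévenin) resistance is R1‖R2 = 20.76 kΩ.
Fractional drop under load = R_th/(R_th + R_L) = 20.76 / (20.76 + 1060) = 0.01921.
So the output falls by 1.92 %.

1.92 %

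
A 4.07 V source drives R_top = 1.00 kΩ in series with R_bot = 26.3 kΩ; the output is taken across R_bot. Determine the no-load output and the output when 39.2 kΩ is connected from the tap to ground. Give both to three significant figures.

Open-circuit: V = 4.07 × 26.3/(1.00 + 26.3) = 3.92 V.
With the load, R_bot becomes R_bot‖R_L = 15.74 kΩ, so V = 4.07 × 15.74/16.74 = 3.83 V.

Unloaded: 3.92 V; loaded: 3.83 V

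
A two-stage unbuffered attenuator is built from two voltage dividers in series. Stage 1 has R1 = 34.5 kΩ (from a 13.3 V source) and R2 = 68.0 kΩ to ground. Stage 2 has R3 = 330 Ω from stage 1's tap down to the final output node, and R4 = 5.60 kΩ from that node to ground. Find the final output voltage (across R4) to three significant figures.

V_out ≈ 1.71 V

Stage 2 presents R3+R4 = 5930 Ω as a load on stage 1's tap.
Stage 1's lower leg becomes R2‖(R3+R4) = 5454 Ω, so V_mid = 13.3 × 5454/39950 = 1.816 V.
Stage 2 is itself unloaded: V_out = V_mid × R4/(R3+R4) = 1.816 × 5600/5930 = 1.71 V.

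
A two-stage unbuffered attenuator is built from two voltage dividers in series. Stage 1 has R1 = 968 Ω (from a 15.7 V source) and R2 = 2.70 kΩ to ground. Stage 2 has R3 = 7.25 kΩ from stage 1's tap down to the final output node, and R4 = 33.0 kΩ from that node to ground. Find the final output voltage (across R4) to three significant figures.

V_out ≈ 9.31 V

Stage 2 presents R3+R4 = 40250 Ω as a load on stage 1's tap.
Stage 1's lower leg becomes R2‖(R3+R4) = 2530 Ω, so V_mid = 15.7 × 2530/3498 = 11.36 V.
Stage 2 is itself unloaded: V_out = V_mid × R4/(R3+R4) = 11.36 × 33000/40250 = 9.31 V.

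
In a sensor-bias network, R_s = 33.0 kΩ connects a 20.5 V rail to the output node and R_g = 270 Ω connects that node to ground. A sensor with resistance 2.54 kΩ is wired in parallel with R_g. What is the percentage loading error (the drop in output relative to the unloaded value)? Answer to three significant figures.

9.54 %

The divider's output (Thévenin) resistance is R_s‖R_g = 267.8 Ω.
Fractional drop under load = R_th/(R_th + R_L) = 267.8 / (267.8 + 2540) = 0.09538.
So the output falls by 9.54 %.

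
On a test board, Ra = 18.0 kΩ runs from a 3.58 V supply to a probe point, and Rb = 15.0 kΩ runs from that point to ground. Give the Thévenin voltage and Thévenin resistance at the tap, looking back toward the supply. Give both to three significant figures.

V_th = 1.63 V, R_th = 8.18 kΩ

V_th is the open-circuit tap voltage: 3.58 × 15.0/(18.0 + 15.0) = 1.63 V.
With the supply zeroed, Ra and Rb appear in parallel from the tap: R_th = Ra‖Rb = (18.0 × 15.0)/33.00 = 8.18 kΩ.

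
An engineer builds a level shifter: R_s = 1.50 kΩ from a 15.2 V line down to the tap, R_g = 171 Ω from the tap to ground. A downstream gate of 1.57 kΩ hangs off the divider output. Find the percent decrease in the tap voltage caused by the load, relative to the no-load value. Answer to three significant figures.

Unloaded V = 15.2 × 171/1671 = 1.5555 V.
Loaded: R_g‖R_L = 154.2 Ω, giving V = 15.2 × 154.2/1654 = 1.4169 V.
Drop = (1.5555 − 1.4169) / 1.5555 = 8.91 %.

8.91 %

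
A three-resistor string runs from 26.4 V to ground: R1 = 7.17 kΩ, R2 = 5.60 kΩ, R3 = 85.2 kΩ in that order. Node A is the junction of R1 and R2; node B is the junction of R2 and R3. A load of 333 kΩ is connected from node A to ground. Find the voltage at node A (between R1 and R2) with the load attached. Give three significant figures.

V ≈ 24.0 V

Below node A the series string R2+R3 = 90.80 kΩ sits in parallel with the 333 kΩ load: 71.35 kΩ.
V_A = 26.4 × 71.35/(7.17 + 71.35) = 24.0 V.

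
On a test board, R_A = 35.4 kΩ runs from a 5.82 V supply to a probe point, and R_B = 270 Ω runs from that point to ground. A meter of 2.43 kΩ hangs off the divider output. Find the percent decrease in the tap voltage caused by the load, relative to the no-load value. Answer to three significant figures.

9.93 %

Unloaded V = 5.82 × 270/35670 = 0.044054 V.
Loaded: R_B‖R_L = 243.0 Ω, giving V = 5.82 × 243.0/35640 = 0.039678 V.
Drop = (0.044054 − 0.039678) / 0.044054 = 9.93 %.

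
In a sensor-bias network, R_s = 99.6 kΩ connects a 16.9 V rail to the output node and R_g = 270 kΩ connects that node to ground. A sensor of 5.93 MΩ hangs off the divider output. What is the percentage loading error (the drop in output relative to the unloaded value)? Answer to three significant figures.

The divider's output (Thévenin) resistance is R_s‖R_g = 72.76 kΩ.
Fractional drop under load = R_th/(R_th + R_L) = 72.76 / (72.76 + 5930) = 0.01212.
So the output falls by 1.21 %.

1.21 %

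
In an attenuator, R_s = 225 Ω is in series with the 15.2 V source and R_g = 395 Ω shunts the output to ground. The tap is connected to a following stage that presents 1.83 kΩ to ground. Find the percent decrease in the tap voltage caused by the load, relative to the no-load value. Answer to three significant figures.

7.26 %

The divider's output (Thévenin) resistance is R_s‖R_g = 143.3 Ω.
Fractional drop under load = R_th/(R_th + R_L) = 143.3 / (143.3 + 1830) = 0.07264.
So the output falls by 7.26 %.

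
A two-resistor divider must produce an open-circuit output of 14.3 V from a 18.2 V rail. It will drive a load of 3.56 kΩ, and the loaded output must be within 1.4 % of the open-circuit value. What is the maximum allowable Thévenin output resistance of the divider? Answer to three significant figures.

R_th ≤ 50.5 Ω

Loading drop = R_th/(R_th + R_L) ≤ 0.0140, so R_th ≤ R_L · ε/(1−ε) = 3.56 kΩ × 0.0140/0.9860 = 50.5 Ω.
(Any R1, R2 with R2/(R1+R2) = 0.786 and R1‖R2 ≤ 50.5 Ω will meet the spec.)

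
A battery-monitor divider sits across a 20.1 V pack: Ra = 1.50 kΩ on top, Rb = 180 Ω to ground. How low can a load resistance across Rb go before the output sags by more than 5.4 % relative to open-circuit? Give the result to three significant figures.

R_L(min) ≈ 2.82 kΩ

Output resistance R_th = Ra‖Rb = (1500 × 180)/1680 = 160.7 Ω.
The fractional drop is R_th/(R_th + R_L); requiring this ≤ 0.0540 gives R_L ≥ R_th(1/0.0540 − 1) = 160.7 × 17.52 = 2.82 kΩ.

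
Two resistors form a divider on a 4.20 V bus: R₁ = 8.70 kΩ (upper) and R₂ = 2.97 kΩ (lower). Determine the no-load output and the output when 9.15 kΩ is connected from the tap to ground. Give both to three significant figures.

Open-circuit: V = 4.20 × 2.97/(8.70 + 2.97) = 1.07 V.
With the load, R₂ becomes R₂‖R_L = 2.242 kΩ, so V = 4.20 × 2.242/10.94 = 0.861 V.

Unloaded: 1.07 V; loaded: 0.861 V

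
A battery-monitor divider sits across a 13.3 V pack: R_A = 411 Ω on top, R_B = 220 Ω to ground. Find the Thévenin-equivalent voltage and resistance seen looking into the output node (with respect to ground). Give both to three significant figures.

V_th is the open-circuit tap voltage: 13.3 × 220/(411 + 220) = 4.64 V.
With the supply zeroed, R_A and R_B appear in parallel from the tap: R_th = R_A‖R_B = (411 × 220)/631.0 = 143 Ω.

V_th = 4.64 V, R_th = 143 Ω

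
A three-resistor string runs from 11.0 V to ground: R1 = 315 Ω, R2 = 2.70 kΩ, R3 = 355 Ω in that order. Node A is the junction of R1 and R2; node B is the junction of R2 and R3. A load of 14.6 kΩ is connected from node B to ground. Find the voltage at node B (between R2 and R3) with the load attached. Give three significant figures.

V ≈ 1.13 V

At node B, R3 is in parallel with the load: R3‖R_L = 346.6 Ω.
Below node A the resistance is R2 + (R3‖R_L) = 3047 Ω, so V_A = 11.0 × 3047/3362 = 9.969 V.
Then V_B = V_A × (R3‖R_L)/(R2 + R3‖R_L) = 9.969 × 346.6/3047 = 1.13 V.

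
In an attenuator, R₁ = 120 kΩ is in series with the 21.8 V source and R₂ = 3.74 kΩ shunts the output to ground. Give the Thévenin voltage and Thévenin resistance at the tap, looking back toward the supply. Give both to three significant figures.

V_th = 0.659 V, R_th = 3.63 kΩ

V_th is the open-circuit tap voltage: 21.8 × 3.74/(120 + 3.74) = 0.659 V.
With the supply zeroed, R₁ and R₂ appear in parallel from the tap: R_th = R₁‖R₂ = (120 × 3.74)/123.7 = 3.63 kΩ.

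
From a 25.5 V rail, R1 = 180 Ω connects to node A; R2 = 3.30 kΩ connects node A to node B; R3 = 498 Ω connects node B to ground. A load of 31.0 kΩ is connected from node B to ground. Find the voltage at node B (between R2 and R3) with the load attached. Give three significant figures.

At node B, R3 is in parallel with the load: R3‖R_L = 490.1 Ω.
Below node A the resistance is R2 + (R3‖R_L) = 3790 Ω, so V_A = 25.5 × 3790/3970 = 24.34 V.
Then V_B = V_A × (R3‖R_L)/(R2 + R3‖R_L) = 24.34 × 490.1/3790 = 3.15 V.

V ≈ 3.15 V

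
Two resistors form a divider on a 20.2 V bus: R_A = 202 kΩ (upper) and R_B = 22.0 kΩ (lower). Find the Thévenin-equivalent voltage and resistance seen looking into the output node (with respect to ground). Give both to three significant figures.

V_th is the open-circuit tap voltage: 20.2 × 22.0/(202 + 22.0) = 1.98 V.
With the supply zeroed, R_A and R_B appear in parallel from the tap: R_th = R_A‖R_B = (202 × 22.0)/224.0 = 19.8 kΩ.

V_th = 1.98 V, R_th = 19.8 kΩ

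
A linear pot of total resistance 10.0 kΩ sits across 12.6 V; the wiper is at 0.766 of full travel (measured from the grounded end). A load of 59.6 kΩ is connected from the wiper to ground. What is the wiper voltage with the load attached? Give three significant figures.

The wiper splits the pot into (1−α)R = 2.340 kΩ above and αR = 7.660 kΩ below.
Lower section ‖ load = 6.788 kΩ.
V_wiper = 12.6 × 6.788/(2.340 + 6.788) = 9.37 V.

V ≈ 9.37 V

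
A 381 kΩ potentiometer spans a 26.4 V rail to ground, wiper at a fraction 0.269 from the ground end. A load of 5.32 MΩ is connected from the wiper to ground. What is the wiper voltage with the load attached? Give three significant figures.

The wiper splits the pot into (1−α)R = 278.5 kΩ above and αR = 102.5 kΩ below.
Lower section ‖ load = 100.6 kΩ.
V_wiper = 26.4 × 100.6/(278.5 + 100.6) = 7.00 V.

V ≈ 7.00 V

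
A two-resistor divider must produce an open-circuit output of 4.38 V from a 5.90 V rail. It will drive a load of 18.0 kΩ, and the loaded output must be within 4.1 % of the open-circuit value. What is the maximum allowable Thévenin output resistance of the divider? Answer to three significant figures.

R_th ≤ 770 Ω

Loading drop = R_th/(R_th + R_L) ≤ 0.0410, so R_th ≤ R_L · ε/(1−ε) = 18.0 kΩ × 0.0410/0.9590 = 770 Ω.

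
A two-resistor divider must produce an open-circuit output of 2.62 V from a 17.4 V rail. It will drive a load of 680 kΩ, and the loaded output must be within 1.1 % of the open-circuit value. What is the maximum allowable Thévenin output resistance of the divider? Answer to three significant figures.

Loading drop = R_th/(R_th + R_L) ≤ 0.0110, so R_th ≤ R_L · ε/(1−ε) = 680 kΩ × 0.0110/0.9890 = 7.56 kΩ.

R_th ≤ 7.56 kΩ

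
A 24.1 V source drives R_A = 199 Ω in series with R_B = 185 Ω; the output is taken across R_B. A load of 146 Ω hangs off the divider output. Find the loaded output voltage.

V_out ≈ 7.01 V

The load sits in parallel with R_B: R_B‖R_L = (185 × 146) / (185 + 146) = 81.60 Ω.
V_out = 24.1 × 81.60 / (199 + 81.60) = 24.1 × 81.60/280.6 = 7.01 V.
(Unloaded it would have been 11.6 V.)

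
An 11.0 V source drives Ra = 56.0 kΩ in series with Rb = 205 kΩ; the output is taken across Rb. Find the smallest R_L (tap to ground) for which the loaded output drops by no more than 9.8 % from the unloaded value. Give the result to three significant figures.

R_L(min) ≈ 405 kΩ

Output resistance R_th = Ra‖Rb = (56.0 × 205)/261.0 = 43.98 kΩ.
The fractional drop is R_th/(R_th + R_L); requiring this ≤ 0.0980 gives R_L ≥ R_th(1/0.0980 − 1) = 43.98 × 9.204 = 405 kΩ.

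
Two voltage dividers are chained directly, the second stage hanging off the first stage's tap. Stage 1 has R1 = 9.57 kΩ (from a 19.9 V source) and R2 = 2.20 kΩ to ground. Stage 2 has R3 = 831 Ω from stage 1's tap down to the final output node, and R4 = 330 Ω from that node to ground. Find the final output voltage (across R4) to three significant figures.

V_out ≈ 0.416 V

Stage 2 presents R3+R4 = 1161 Ω as a load on stage 1's tap.
Stage 1's lower leg becomes R2‖(R3+R4) = 760.0 Ω, so V_mid = 19.9 × 760.0/10330 = 1.464 V.
Stage 2 is itself unloaded: V_out = V_mid × R4/(R3+R4) = 1.464 × 330/1161 = 0.416 V.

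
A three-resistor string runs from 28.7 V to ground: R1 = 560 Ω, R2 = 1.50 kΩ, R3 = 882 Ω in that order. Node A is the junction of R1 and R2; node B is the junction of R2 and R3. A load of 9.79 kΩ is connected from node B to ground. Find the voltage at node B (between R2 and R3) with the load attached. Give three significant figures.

V ≈ 8.09 V

At node B, R3 is in parallel with the load: R3‖R_L = 809.1 Ω.
Below node A the resistance is R2 + (R3‖R_L) = 2309 Ω, so V_A = 28.7 × 2309/2869 = 23.10 V.
Then V_B = V_A × (R3‖R_L)/(R2 + R3‖R_L) = 23.10 × 809.1/2309 = 8.09 V.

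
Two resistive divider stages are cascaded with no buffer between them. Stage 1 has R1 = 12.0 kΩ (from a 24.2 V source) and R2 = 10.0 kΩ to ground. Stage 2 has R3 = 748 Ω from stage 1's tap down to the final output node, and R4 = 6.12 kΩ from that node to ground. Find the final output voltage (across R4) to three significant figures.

V_out ≈ 5.46 V

Stage 2 presents R3+R4 = 6868 Ω as a load on stage 1's tap.
Stage 1's lower leg becomes R2‖(R3+R4) = 4072 Ω, so V_mid = 24.2 × 4072/16070 = 6.131 V.
Stage 2 is itself unloaded: V_out = V_mid × R4/(R3+R4) = 6.131 × 6120/6868 = 5.46 V.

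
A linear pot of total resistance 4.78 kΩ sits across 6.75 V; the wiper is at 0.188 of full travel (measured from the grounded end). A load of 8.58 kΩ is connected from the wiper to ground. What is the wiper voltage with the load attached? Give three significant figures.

The wiper splits the pot into (1−α)R = 3881 Ω above and αR = 898.6 Ω below.
Lower section ‖ load = 813.4 Ω.
V_wiper = 6.75 × 813.4/(3881 + 813.4) = 1.17 V.

V ≈ 1.17 V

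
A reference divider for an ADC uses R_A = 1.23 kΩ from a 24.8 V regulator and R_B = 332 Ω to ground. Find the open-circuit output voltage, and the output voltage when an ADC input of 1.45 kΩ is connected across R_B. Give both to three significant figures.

Unloaded: 5.27 V; loaded: 4.47 V

Open-circuit: V = 24.8 × 332/(1230 + 332) = 5.27 V.
With the load, R_B becomes R_B‖R_L = 270.1 Ω, so V = 24.8 × 270.1/1500 = 4.47 V.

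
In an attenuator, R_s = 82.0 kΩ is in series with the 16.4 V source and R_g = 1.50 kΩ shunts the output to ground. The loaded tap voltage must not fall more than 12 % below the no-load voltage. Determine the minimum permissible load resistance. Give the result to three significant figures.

R_L(min) ≈ 10.8 kΩ

Output resistance R_th = R_s‖R_g = (82.0 × 1.50)/83.50 = 1.473 kΩ.
The fractional drop is R_th/(R_th + R_L); requiring this ≤ 0.120 gives R_L ≥ R_th(1/0.120 − 1) = 1.473 × 7.333 = 10.8 kΩ.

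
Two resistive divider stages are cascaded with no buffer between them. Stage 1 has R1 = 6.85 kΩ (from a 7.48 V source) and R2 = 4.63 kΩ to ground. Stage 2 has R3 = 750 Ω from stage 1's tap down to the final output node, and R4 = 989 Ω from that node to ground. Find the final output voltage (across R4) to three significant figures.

Stage 2 presents R3+R4 = 1739 Ω as a load on stage 1's tap.
Stage 1's lower leg becomes R2‖(R3+R4) = 1264 Ω, so V_mid = 7.48 × 1264/8114 = 1.165 V.
Stage 2 is itself unloaded: V_out = V_mid × R4/(R3+R4) = 1.165 × 989/1739 = 0.663 V.

V_out ≈ 0.663 V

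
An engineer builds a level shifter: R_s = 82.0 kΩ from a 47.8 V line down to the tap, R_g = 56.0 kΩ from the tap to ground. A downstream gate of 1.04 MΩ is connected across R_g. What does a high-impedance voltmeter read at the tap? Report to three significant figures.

The load sits in parallel with R_g: R_g‖R_L = (56.0 × 1040) / (56.0 + 1040) = 53.14 kΩ.
V_out = 47.8 × 53.14 / (82.0 + 53.14) = 47.8 × 53.14/135.1 = 18.8 V.

V_out ≈ 18.8 V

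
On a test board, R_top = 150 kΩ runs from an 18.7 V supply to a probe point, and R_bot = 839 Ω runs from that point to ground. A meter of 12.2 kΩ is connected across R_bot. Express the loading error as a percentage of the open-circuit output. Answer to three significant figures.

The divider's output (Thévenin) resistance is R_top‖R_bot = 834.3 Ω.
Fractional drop under load = R_th/(R_th + R_L) = 834.3 / (834.3 + 12200) = 0.06401.
So the output falls by 6.40 %.

6.40 %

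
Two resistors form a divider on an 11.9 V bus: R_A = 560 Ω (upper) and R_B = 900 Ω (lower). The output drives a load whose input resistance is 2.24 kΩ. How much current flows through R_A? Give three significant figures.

R_B‖R_L = 642.0 Ω, so the source sees R_A + R_B‖R_L = 1202 Ω.
I = 11.9 V / 1202 Ω = 9.90 mA.

I ≈ 9.90 mA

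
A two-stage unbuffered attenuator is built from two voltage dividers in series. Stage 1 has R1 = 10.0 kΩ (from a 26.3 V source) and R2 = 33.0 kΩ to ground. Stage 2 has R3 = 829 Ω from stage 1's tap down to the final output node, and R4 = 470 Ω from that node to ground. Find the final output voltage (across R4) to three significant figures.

V_out ≈ 1.06 V

Stage 2 presents R3+R4 = 1299 Ω as a load on stage 1's tap.
Stage 1's lower leg becomes R2‖(R3+R4) = 1250 Ω, so V_mid = 26.3 × 1250/11250 = 2.922 V.
Stage 2 is itself unloaded: V_out = V_mid × R4/(R3+R4) = 2.922 × 470/1299 = 1.06 V.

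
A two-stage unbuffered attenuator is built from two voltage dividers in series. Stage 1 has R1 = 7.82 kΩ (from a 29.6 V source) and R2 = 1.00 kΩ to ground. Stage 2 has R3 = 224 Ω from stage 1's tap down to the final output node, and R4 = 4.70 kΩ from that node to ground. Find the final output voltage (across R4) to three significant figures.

V_out ≈ 2.71 V

Stage 2 presents R3+R4 = 4924 Ω as a load on stage 1's tap.
Stage 1's lower leg becomes R2‖(R3+R4) = 831.2 Ω, so V_mid = 29.6 × 831.2/8651 = 2.844 V.
Stage 2 is itself unloaded: V_out = V_mid × R4/(R3+R4) = 2.844 × 4700/4924 = 2.71 V.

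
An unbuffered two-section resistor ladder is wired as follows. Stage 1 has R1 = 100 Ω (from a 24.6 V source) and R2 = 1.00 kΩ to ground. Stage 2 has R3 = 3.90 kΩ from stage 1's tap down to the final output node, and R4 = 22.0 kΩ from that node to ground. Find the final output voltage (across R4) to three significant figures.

V_out ≈ 18.9 V

Stage 2 presents R3+R4 = 25900 Ω as a load on stage 1's tap.
Stage 1's lower leg becomes R2‖(R3+R4) = 962.8 Ω, so V_mid = 24.6 × 962.8/1063 = 22.29 V.
Stage 2 is itself unloaded: V_out = V_mid × R4/(R3+R4) = 22.29 × 22000/25900 = 18.9 V.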